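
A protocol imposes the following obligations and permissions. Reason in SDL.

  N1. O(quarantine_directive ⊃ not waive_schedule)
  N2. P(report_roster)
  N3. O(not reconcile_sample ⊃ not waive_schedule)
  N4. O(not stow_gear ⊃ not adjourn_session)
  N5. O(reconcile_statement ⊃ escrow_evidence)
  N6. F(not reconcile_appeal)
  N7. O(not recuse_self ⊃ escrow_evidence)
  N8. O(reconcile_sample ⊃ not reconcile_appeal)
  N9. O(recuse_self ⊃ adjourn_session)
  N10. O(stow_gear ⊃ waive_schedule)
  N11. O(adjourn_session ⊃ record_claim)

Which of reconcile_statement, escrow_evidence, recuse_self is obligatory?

escrow_evidence

F(not reconcile_appeal) at premise 6 means O(reconcile_appeal).
Premise 8, O(reconcile_sample ⊃ not reconcile_appeal), contraposes to O(reconcile_appeal ⊃ not reconcile_sample); with O(reconcile_appeal) we get O(not reconcile_sample).
Applying K to premise 3 (O(not reconcile_sample ⊃ not waive_schedule)) and O(not reconcile_sample) yields O(not waive_schedule).
The contrapositive of premise 10 (O(stow_gear ⊃ waive_schedule)) is O(not waive_schedule ⊃ not stow_gear), and O(not waive_schedule) is already established, so O(not stow_gear).
From O(not stow_gear) and premise 4, O(not stow_gear ⊃ not adjourn_session), we obtain O(not adjourn_session).
Premise 9, O(recuse_self ⊃ adjourn_session), contraposes to O(not adjourn_session ⊃ not recuse_self); with O(not adjourn_session) we get O(not recuse_self).
Premise 7 is O(not recuse_self ⊃ escrow_evidence); since O(not recuse_self), deontic closure gives O(escrow_evidence).
So O(escrow_evidence) holds — escrow_evidence is obligatory. None of the other listed options is made obligatory by any chain of premises.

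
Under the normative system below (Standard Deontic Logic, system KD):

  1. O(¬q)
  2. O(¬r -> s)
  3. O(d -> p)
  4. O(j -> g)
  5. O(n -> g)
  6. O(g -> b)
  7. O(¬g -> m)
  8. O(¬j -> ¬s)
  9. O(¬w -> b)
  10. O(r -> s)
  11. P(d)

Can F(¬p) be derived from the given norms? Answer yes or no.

No

Premise 3 is O(d -> p), but O(d) is not derivable from the premises (the permission P(d) asserts only ¬O(¬d), not O(d)), so it does not yield O(p).
No other premise forces O(p). An ideal world satisfying every premise can still have ¬p true, so F(¬p) is not derivable.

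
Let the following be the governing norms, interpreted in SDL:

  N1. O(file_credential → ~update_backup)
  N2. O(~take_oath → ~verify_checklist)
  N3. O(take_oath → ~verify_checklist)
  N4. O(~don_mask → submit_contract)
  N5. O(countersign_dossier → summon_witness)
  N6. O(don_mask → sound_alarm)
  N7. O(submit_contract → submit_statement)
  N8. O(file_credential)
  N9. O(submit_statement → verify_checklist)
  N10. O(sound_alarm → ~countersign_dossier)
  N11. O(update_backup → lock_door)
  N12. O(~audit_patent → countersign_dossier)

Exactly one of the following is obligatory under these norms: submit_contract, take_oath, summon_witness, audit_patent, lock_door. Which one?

audit_patent

Premises 3 and 2 cover both cases: O(take_oath → ~verify_checklist) and O(~take_oath → ~verify_checklist). Since take_oath ∨ ~take_oath is a tautology, O(~verify_checklist) follows.
The contrapositive of premise 9 (O(submit_statement → verify_checklist)) is O(~verify_checklist → ~submit_statement), and O(~verify_checklist) is already established, so O(~submit_statement).
The contrapositive of premise 7 (O(submit_contract → submit_statement)) is O(~submit_statement → ~submit_contract), and O(~submit_statement) is already established, so O(~submit_contract).
Premise 4 is O(~don_mask → submit_contract); contrapositively O(~submit_contract → don_mask). Since O(~submit_contract) holds, K gives O(don_mask).
With premise 6, O(don_mask → sound_alarm), the K-axiom yields O(sound_alarm).
From O(sound_alarm) and premise 10, O(sound_alarm → ~countersign_dossier), we obtain O(~countersign_dossier).
Premise 12, O(~audit_patent → countersign_dossier), contraposes to O(~countersign_dossier → audit_patent); with O(~countersign_dossier) we get O(audit_patent).
So O(audit_patent) holds — audit_patent is obligatory. None of the other listed options is made obligatory by any chain of premises.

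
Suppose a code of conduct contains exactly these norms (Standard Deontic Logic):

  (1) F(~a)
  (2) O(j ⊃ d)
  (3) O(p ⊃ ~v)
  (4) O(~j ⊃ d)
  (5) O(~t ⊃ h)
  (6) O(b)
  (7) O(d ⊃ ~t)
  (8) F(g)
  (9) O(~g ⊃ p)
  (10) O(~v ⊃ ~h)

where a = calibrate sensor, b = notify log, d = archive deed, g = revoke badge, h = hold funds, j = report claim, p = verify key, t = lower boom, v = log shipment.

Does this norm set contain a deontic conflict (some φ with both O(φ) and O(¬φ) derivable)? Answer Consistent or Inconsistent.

By case analysis on j: premise 2 gives O(j ⊃ d) and premise 4 gives O(~j ⊃ d), so O(d) either way.
Applying K to premise 7 (O(d ⊃ ~t)) and O(d) yields O(~t).
From O(~t) and premise 5, O(~t ⊃ h), we obtain O(h).
Premise 10, O(~v ⊃ ~h), contraposes to O(h ⊃ v); with O(h) we get O(v).
Premise 3, O(p ⊃ ~v), contraposes to O(v ⊃ ~p); with O(v) we get O(~p).
Premise 9, O(~g ⊃ p), contraposes to O(~p ⊃ g); with O(~p) we get O(g).
However, F(g) at premise 8 amounts to O(~g).
We now have both O(g) and O(~g) — g is simultaneously obligatory and forbidden, violating the D-axiom.

Inconsistent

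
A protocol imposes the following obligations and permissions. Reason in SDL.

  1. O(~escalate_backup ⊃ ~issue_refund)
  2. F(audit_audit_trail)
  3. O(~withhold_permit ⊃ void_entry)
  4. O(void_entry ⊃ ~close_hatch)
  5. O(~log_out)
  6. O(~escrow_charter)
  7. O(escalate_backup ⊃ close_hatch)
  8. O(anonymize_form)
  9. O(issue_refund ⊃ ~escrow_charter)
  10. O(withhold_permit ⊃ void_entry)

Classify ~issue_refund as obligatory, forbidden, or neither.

Premises 10 and 3 cover both cases: O(withhold_permit ⊃ void_entry) and O(~withhold_permit ⊃ void_entry). Since withhold_permit ∨ ~withhold_permit is a tautology, O(void_entry) follows.
With premise 4, O(void_entry ⊃ ~close_hatch), the K-axiom yields O(~close_hatch).
Premise 7, O(escalate_backup ⊃ close_hatch), contraposes to O(~close_hatch ⊃ ~escalate_backup); with O(~close_hatch) we get O(~escalate_backup).
With premise 1, O(~escalate_backup ⊃ ~issue_refund), the K-axiom yields O(~issue_refund).
Premises 2, 5, 6, 8, 9 do not contribute to this derivation.
Hence ~issue_refund is obligatory.

Obligatory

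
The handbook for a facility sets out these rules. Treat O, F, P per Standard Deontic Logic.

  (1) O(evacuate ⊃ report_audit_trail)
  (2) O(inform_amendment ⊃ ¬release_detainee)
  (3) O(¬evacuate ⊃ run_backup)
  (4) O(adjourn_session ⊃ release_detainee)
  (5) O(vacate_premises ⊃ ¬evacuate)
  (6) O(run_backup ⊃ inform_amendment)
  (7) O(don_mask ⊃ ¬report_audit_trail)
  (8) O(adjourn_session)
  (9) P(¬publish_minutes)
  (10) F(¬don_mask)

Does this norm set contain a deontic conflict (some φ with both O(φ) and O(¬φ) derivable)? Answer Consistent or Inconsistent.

F(¬don_mask) at premise 10 means O(don_mask).
Applying K to premise 7 (O(don_mask ⊃ ¬report_audit_trail)) and O(don_mask) yields O(¬report_audit_trail).
Premise 1 is O(evacuate ⊃ report_audit_trail); contrapositively O(¬report_audit_trail ⊃ ¬evacuate). Since O(¬report_audit_trail) holds, K gives O(¬evacuate).
With premise 3, O(¬evacuate ⊃ run_backup), the K-axiom yields O(run_backup).
With premise 6, O(run_backup ⊃ inform_amendment), the K-axiom yields O(inform_amendment).
From O(inform_amendment) and premise 2, O(inform_amendment ⊃ ¬release_detainee), we obtain O(¬release_detainee).
Premise 4 is O(adjourn_session ⊃ release_detainee); contrapositively O(¬release_detainee ⊃ ¬adjourn_session). Since O(¬release_detainee) holds, K gives O(¬adjourn_session).
But premise 8 directly asserts O(adjourn_session).
We now have both O(¬adjourn_session) and O(adjourn_session) — adjourn_session is simultaneously obligatory and forbidden, violating the D-axiom.

Inconsistent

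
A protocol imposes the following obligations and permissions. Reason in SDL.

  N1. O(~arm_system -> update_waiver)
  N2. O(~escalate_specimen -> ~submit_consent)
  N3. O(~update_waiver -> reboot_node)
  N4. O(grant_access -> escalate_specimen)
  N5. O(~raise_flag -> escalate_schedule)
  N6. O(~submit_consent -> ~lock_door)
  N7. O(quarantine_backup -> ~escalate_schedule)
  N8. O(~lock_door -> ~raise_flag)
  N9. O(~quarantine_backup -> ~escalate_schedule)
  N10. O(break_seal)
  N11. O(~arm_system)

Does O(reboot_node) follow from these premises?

No

Premise 3 is O(~update_waiver -> reboot_node), but O(~update_waiver) is not derivable from the premises, so it does not yield O(reboot_node).
No other premise forces O(reboot_node). An ideal world satisfying every premise can still have reboot_node false, so O(reboot_node) is not derivable.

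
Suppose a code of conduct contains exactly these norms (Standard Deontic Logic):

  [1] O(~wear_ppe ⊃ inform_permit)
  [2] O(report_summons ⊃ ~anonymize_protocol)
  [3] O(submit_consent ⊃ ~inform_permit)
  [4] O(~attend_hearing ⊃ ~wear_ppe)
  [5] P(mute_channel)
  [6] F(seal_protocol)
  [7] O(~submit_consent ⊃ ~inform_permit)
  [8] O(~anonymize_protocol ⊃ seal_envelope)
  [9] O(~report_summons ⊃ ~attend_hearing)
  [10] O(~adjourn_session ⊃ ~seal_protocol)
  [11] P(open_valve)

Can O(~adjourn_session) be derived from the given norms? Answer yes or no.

No

Premise 10 is O(~adjourn_session ⊃ ~seal_protocol); even if O(~seal_protocol) held, inferring O(~adjourn_session) would be affirming the consequent — invalid.
No other premise forces O(~adjourn_session). An ideal world satisfying every premise can still have ~adjourn_session false, so O(~adjourn_session) is not derivable.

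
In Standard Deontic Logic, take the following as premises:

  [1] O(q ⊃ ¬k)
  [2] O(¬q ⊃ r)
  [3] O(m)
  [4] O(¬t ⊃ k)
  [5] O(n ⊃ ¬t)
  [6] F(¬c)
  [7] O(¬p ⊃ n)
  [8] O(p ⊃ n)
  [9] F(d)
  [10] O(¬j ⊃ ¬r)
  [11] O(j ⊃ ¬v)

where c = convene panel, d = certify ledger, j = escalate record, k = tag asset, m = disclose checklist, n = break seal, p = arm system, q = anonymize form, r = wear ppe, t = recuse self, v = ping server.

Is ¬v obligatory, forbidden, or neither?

Obligatory

Premises 8 and 7 are O(p ⊃ n) and O(¬p ⊃ n); every ideal world satisfies p or ¬p, so in either case n holds — hence O(n).
With premise 5, O(n ⊃ ¬t), the K-axiom yields O(¬t).
From O(¬t) and premise 4, O(¬t ⊃ k), we obtain O(k).
Premise 1 is O(q ⊃ ¬k); contrapositively O(k ⊃ ¬q). Since O(k) holds, K gives O(¬q).
Premise 2 is O(¬q ⊃ r); since O(¬q), deontic closure gives O(r).
Premise 10, O(¬j ⊃ ¬r), contraposes to O(r ⊃ j); with O(r) we get O(j).
From O(j) and premise 11, O(j ⊃ ¬v), we obtain O(¬v).
Premises 3, 6, 9 do not contribute to this derivation.
Hence ¬v is obligatory.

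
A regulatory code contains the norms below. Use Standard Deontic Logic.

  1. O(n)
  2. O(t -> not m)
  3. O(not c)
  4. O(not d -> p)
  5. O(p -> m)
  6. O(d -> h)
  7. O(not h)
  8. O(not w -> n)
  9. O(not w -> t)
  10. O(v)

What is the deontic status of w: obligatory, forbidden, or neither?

Obligatory

Premise 7 gives O(not h).
The contrapositive of premise 6 (O(d -> h)) is O(not h -> not d), and O(not h) is already established, so O(not d).
From O(not d) and premise 4, O(not d -> p), we obtain O(p).
From O(p) and premise 5, O(p -> m), we obtain O(m).
The contrapositive of premise 2 (O(t -> not m)) is O(m -> not t), and O(m) is already established, so O(not t).
Premise 9 is O(not w -> t); contrapositively O(not t -> w). Since O(not t) holds, K gives O(w).
Premises 1, 3, 8, 10 do not contribute to this derivation.
Hence w is obligatory.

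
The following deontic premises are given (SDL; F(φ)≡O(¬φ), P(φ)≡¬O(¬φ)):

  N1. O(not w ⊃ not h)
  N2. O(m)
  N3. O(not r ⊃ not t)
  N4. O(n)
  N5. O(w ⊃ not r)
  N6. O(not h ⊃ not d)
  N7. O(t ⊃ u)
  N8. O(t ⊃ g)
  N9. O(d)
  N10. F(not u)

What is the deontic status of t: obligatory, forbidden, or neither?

Forbidden

Premise 9 gives O(d).
The contrapositive of premise 6 (O(not h ⊃ not d)) is O(d ⊃ h), and O(d) is already established, so O(h).
Premise 1, O(not w ⊃ not h), contraposes to O(h ⊃ w); with O(h) we get O(w).
With premise 5, O(w ⊃ not r), the K-axiom yields O(not r).
Applying K to premise 3 (O(not r ⊃ not t)) and O(not r) yields O(not t).
Premises 2, 4, 7, 8, 10 do not contribute to this derivation.
Thus O(not t), which is F(t): t is forbidden.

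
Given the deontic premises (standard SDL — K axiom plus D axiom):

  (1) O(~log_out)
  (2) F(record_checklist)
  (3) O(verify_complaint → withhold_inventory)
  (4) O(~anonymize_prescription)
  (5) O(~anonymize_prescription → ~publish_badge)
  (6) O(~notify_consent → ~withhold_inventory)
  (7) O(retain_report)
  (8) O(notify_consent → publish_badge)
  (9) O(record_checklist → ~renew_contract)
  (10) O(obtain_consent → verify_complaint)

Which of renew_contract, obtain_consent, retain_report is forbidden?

Premise 4 states O(~anonymize_prescription) outright.
Applying K to premise 5 (O(~anonymize_prescription → ~publish_badge)) and O(~anonymize_prescription) yields O(~publish_badge).
Premise 8, O(notify_consent → publish_badge), contraposes to O(~publish_badge → ~notify_consent); with O(~publish_badge) we get O(~notify_consent).
Premise 6 is O(~notify_consent → ~withhold_inventory); since O(~notify_consent), deontic closure gives O(~withhold_inventory).
Premise 3, O(verify_complaint → withhold_inventory), contraposes to O(~withhold_inventory → ~verify_complaint); with O(~withhold_inventory) we get O(~verify_complaint).
Premise 10 is O(obtain_consent → verify_complaint); contrapositively O(~verify_complaint → ~obtain_consent). Since O(~verify_complaint) holds, K gives O(~obtain_consent).
So O(~obtain_consent) holds, i.e. obtain_consent is forbidden. None of the other listed options is forbidden under the premises.

obtain_consent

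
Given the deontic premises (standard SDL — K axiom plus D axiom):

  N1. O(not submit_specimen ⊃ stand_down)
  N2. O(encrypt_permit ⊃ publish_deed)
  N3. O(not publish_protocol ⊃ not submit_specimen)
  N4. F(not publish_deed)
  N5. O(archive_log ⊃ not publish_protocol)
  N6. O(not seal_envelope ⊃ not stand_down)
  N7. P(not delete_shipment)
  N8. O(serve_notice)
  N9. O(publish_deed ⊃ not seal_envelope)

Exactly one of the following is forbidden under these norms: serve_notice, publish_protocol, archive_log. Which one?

Premise 4, F(not publish_deed), is equivalent to O(publish_deed).
Applying K to premise 9 (O(publish_deed ⊃ not seal_envelope)) and O(publish_deed) yields O(not seal_envelope).
With premise 6, O(not seal_envelope ⊃ not stand_down), the K-axiom yields O(not stand_down).
The contrapositive of premise 1 (O(not submit_specimen ⊃ stand_down)) is O(not stand_down ⊃ submit_specimen), and O(not stand_down) is already established, so O(submit_specimen).
Premise 3 is O(not publish_protocol ⊃ not submit_specimen); contrapositively O(submit_specimen ⊃ publish_protocol). Since O(submit_specimen) holds, K gives O(publish_protocol).
The contrapositive of premise 5 (O(archive_log ⊃ not publish_protocol)) is O(publish_protocol ⊃ not archive_log), and O(publish_protocol) is already established, so O(not archive_log).
So O(not archive_log) holds, i.e. archive_log is forbidden. None of the other listed options is forbidden under the premises.

archive_log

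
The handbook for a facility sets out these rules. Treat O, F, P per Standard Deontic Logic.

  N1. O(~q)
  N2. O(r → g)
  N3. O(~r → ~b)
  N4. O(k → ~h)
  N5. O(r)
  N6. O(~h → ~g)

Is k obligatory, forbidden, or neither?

Forbidden

Premise 5 gives O(r).
Applying K to premise 2 (O(r → g)) and O(r) yields O(g).
The contrapositive of premise 6 (O(~h → ~g)) is O(g → h), and O(g) is already established, so O(h).
Premise 4 is O(k → ~h); contrapositively O(h → ~k). Since O(h) holds, K gives O(~k).
Premises 1, 3 do not contribute to this derivation.
Thus O(~k), which is F(k): k is forbidden.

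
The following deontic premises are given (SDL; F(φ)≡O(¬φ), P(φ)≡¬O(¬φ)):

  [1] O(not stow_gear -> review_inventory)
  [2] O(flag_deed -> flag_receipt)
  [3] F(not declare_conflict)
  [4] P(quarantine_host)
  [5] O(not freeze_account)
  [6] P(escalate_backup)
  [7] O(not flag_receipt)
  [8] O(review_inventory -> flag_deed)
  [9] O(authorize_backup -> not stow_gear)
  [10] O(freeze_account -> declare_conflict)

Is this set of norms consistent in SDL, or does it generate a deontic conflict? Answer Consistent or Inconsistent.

Premise 10 is O(freeze_account -> declare_conflict); even if O(declare_conflict) held, inferring O(freeze_account) would be affirming the consequent — invalid.
So O(freeze_account) is not derivable, and the apparent clash with O(not freeze_account) does not arise.
A world satisfying every obligation exists (e.g. authorize_backup=false, declare_conflict=true, escalate_backup=false, flag_deed=false, flag_receipt=false, freeze_account=false, quarantine_host=false, review_inventory=false, stow_gear=true); no atom is both obligatory and forbidden, so the set is consistent.

Consistent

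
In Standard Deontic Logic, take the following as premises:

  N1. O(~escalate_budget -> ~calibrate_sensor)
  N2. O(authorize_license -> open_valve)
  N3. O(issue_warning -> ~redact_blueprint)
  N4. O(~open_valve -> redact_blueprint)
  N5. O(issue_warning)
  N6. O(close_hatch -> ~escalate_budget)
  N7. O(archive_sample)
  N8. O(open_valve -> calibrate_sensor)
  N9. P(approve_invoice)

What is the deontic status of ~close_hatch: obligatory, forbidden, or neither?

Premise 5 gives O(issue_warning).
Applying K to premise 3 (O(issue_warning -> ~redact_blueprint)) and O(issue_warning) yields O(~redact_blueprint).
The contrapositive of premise 4 (O(~open_valve -> redact_blueprint)) is O(~redact_blueprint -> open_valve), and O(~redact_blueprint) is already established, so O(open_valve).
From O(open_valve) and premise 8, O(open_valve -> calibrate_sensor), we obtain O(calibrate_sensor).
The contrapositive of premise 1 (O(~escalate_budget -> ~calibrate_sensor)) is O(calibrate_sensor -> escalate_budget), and O(calibrate_sensor) is already established, so O(escalate_budget).
The contrapositive of premise 6 (O(close_hatch -> ~escalate_budget)) is O(escalate_budget -> ~close_hatch), and O(escalate_budget) is already established, so O(~close_hatch).
Premises 2, 7, 9 do not contribute to this derivation.
Hence ~close_hatch is obligatory.

Obligatory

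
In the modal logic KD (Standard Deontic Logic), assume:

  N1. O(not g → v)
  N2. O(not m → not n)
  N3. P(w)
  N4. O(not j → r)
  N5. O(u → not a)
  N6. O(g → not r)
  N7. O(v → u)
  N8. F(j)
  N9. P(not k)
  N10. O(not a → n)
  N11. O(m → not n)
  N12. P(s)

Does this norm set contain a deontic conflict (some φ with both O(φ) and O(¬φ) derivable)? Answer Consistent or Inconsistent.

Inconsistent

Premises 2 and 11 are O(not m → not n) and O(m → not n); every ideal world satisfies not m or m, so in either case not n holds — hence O(not n).
The contrapositive of premise 10 (O(not a → n)) is O(not n → a), and O(not n) is already established, so O(a).
Premise 5 is O(u → not a); contrapositively O(a → not u). Since O(a) holds, K gives O(not u).
The contrapositive of premise 7 (O(v → u)) is O(not u → not v), and O(not u) is already established, so O(not v).
The contrapositive of premise 1 (O(not g → v)) is O(not v → g), and O(not v) is already established, so O(g).
From O(g) and premise 6, O(g → not r), we obtain O(not r).
Premise 4 is O(not j → r); contrapositively O(not r → j). Since O(not r) holds, K gives O(j).
However, F(j) at premise 8 amounts to O(not j).
We now have both O(j) and O(not j) — j is simultaneously obligatory and forbidden, violating the D-axiom.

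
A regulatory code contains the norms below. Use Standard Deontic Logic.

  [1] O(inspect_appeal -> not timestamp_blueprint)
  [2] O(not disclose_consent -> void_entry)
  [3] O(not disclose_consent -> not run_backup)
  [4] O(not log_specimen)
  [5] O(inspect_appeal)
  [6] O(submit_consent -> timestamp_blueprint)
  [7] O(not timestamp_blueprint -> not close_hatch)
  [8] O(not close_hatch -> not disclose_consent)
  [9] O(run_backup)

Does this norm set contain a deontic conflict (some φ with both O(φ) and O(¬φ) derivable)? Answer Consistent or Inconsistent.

From premise 9 we have O(run_backup).
The contrapositive of premise 3 (O(not disclose_consent -> not run_backup)) is O(run_backup -> disclose_consent), and O(run_backup) is already established, so O(disclose_consent).
The contrapositive of premise 8 (O(not close_hatch -> not disclose_consent)) is O(disclose_consent -> close_hatch), and O(disclose_consent) is already established, so O(close_hatch).
The contrapositive of premise 7 (O(not timestamp_blueprint -> not close_hatch)) is O(close_hatch -> timestamp_blueprint), and O(close_hatch) is already established, so O(timestamp_blueprint).
The contrapositive of premise 1 (O(inspect_appeal -> not timestamp_blueprint)) is O(timestamp_blueprint -> not inspect_appeal), and O(timestamp_blueprint) is already established, so O(not inspect_appeal).
Yet premise 5 states O(inspect_appeal).
We now have both O(not inspect_appeal) and O(inspect_appeal) — inspect_appeal is simultaneously obligatory and forbidden, violating the D-axiom.

Inconsistent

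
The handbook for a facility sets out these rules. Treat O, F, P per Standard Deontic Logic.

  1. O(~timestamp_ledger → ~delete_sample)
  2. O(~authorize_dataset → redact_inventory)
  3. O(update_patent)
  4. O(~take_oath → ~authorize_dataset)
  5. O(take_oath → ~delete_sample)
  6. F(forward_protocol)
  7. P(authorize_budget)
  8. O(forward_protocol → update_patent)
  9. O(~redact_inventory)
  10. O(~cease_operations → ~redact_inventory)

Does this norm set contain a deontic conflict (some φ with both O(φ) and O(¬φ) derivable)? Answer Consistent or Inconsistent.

Premise 8 is O(forward_protocol → update_patent); even if O(update_patent) held, inferring O(forward_protocol) would be affirming the consequent — invalid.
So O(forward_protocol) is not derivable, and the apparent clash with O(~forward_protocol) does not arise.
A world satisfying every obligation exists (e.g. authorize_budget=false, authorize_dataset=true, cease_operations=false, delete_sample=false, forward_protocol=false, redact_inventory=false, take_oath=true, timestamp_ledger=false, update_patent=true); no atom is both obligatory and forbidden, so the set is consistent.

Consistent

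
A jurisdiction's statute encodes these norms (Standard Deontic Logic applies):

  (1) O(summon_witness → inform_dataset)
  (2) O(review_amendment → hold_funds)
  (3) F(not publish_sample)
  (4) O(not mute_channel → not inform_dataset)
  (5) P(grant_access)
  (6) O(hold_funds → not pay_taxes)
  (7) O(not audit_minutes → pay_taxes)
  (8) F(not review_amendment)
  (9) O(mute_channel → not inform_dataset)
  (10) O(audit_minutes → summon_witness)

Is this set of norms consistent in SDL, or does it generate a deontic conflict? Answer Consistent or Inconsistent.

Inconsistent

By case analysis on not mute_channel: premise 4 gives O(not mute_channel → not inform_dataset) and premise 9 gives O(mute_channel → not inform_dataset), so O(not inform_dataset) either way.
Premise 1 is O(summon_witness → inform_dataset); contrapositively O(not inform_dataset → not summon_witness). Since O(not inform_dataset) holds, K gives O(not summon_witness).
Premise 10 is O(audit_minutes → summon_witness); contrapositively O(not summon_witness → not audit_minutes). Since O(not summon_witness) holds, K gives O(not audit_minutes).
From O(not audit_minutes) and premise 7, O(not audit_minutes → pay_taxes), we obtain O(pay_taxes).
Premise 6 is O(hold_funds → not pay_taxes); contrapositively O(pay_taxes → not hold_funds). Since O(pay_taxes) holds, K gives O(not hold_funds).
The contrapositive of premise 2 (O(review_amendment → hold_funds)) is O(not hold_funds → not review_amendment), and O(not hold_funds) is already established, so O(not review_amendment).
However, F(not review_amendment) at premise 8 amounts to O(review_amendment).
We now have both O(not review_amendment) and O(review_amendment) — review_amendment is simultaneously obligatory and forbidden, violating the D-axiom.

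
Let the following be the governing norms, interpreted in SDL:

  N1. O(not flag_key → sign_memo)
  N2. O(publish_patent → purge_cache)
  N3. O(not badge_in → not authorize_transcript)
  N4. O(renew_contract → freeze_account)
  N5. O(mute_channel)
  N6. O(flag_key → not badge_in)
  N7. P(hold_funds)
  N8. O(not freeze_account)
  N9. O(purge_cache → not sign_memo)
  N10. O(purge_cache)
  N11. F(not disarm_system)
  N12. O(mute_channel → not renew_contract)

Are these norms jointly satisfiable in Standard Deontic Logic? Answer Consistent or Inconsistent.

Consistent

Premise 4 is O(renew_contract → freeze_account), but O(renew_contract) is not derivable from the premises, so it does not yield O(freeze_account).
So O(freeze_account) is not derivable, and the apparent clash with O(not freeze_account) does not arise.
A world satisfying every obligation exists (e.g. authorize_transcript=false, badge_in=false, disarm_system=true, flag_key=true, freeze_account=false, hold_funds=false, mute_channel=true, publish_patent=false, purge_cache=true, renew_contract=false, sign_memo=false); no atom is both obligatory and forbidden, so the set is consistent.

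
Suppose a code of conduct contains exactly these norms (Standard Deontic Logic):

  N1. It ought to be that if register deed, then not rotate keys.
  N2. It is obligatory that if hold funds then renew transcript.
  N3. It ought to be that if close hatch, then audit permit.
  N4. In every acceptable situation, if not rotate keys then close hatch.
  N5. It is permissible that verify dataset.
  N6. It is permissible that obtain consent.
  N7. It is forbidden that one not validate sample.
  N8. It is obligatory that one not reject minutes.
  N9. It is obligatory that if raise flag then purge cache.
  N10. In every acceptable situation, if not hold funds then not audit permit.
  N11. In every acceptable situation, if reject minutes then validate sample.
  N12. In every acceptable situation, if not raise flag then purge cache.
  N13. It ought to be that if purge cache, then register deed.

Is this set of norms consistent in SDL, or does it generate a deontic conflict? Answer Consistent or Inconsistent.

Premise 11 is O(reject_minutes → validate_sample); even if O(validate_sample) held, inferring O(reject_minutes) would be affirming the consequent — invalid.
So O(reject_minutes) is not derivable, and the apparent clash with O(¬reject_minutes) does not arise.
A world satisfying every obligation exists (e.g. audit_permit=true, close_hatch=true, hold_funds=true, obtain_consent=false, purge_cache=true, raise_flag=false, register_deed=true, reject_minutes=false, renew_transcript=true, rotate_keys=false, validate_sample=true, verify_dataset=false); no atom is both obligatory and forbidden, so the set is consistent.

Consistent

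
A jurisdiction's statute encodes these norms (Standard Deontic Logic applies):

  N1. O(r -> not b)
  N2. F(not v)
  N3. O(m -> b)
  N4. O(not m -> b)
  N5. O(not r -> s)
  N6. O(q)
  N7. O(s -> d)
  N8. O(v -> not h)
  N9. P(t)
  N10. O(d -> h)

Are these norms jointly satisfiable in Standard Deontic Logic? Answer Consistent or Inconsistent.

Inconsistent

Premises 4 and 3 cover both cases: O(not m -> b) and O(m -> b). Since not m ∨ m is a tautology, O(b) follows.
Premise 1 is O(r -> not b); contrapositively O(b -> not r). Since O(b) holds, K gives O(not r).
Premise 5 is O(not r -> s); since O(not r), deontic closure gives O(s).
With premise 7, O(s -> d), the K-axiom yields O(d).
Applying K to premise 10 (O(d -> h)) and O(d) yields O(h).
Premise 8, O(v -> not h), contraposes to O(h -> not v); with O(h) we get O(not v).
But premise 2, F(not v), means O(v).
We now have both O(not v) and O(v) — v is simultaneously obligatory and forbidden, violating the D-axiom.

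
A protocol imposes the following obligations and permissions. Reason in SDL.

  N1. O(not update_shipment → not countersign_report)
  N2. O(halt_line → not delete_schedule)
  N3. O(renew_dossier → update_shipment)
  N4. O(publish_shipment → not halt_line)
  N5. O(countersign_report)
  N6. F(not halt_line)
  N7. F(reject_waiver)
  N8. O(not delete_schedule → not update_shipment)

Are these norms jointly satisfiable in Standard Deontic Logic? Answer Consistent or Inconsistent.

Inconsistent

Premise 5 states O(countersign_report) outright.
The contrapositive of premise 1 (O(not update_shipment → not countersign_report)) is O(countersign_report → update_shipment), and O(countersign_report) is already established, so O(update_shipment).
Premise 8, O(not delete_schedule → not update_shipment), contraposes to O(update_shipment → delete_schedule); with O(update_shipment) we get O(delete_schedule).
Premise 2 is O(halt_line → not delete_schedule); contrapositively O(delete_schedule → not halt_line). Since O(delete_schedule) holds, K gives O(not halt_line).
Yet premise 6 is F(not halt_line), i.e. O(halt_line).
We now have both O(not halt_line) and O(halt_line) — halt_line is simultaneously obligatory and forbidden, violating the D-axiom.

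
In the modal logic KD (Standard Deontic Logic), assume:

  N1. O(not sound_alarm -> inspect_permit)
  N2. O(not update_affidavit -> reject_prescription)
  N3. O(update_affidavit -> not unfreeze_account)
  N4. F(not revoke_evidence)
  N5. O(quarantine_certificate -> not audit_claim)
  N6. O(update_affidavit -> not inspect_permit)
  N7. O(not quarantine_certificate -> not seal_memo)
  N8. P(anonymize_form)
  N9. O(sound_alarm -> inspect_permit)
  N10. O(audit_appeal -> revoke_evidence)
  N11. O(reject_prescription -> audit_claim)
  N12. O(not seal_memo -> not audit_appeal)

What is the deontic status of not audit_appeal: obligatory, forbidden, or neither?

Obligatory

Premises 9 and 1 are O(sound_alarm -> inspect_permit) and O(not sound_alarm -> inspect_permit); every ideal world satisfies sound_alarm or not sound_alarm, so in either case inspect_permit holds — hence O(inspect_permit).
The contrapositive of premise 6 (O(update_affidavit -> not inspect_permit)) is O(inspect_permit -> not update_affidavit), and O(inspect_permit) is already established, so O(not update_affidavit).
From O(not update_affidavit) and premise 2, O(not update_affidavit -> reject_prescription), we obtain O(reject_prescription).
Applying K to premise 11 (O(reject_prescription -> audit_claim)) and O(reject_prescription) yields O(audit_claim).
Premise 5, O(quarantine_certificate -> not audit_claim), contraposes to O(audit_claim -> not quarantine_certificate); with O(audit_claim) we get O(not quarantine_certificate).
With premise 7, O(not quarantine_certificate -> not seal_memo), the K-axiom yields O(not seal_memo).
From O(not seal_memo) and premise 12, O(not seal_memo -> not audit_appeal), we obtain O(not audit_appeal).
Premises 3, 4, 8, 10 do not contribute to this derivation.
Hence not audit_appeal is obligatory.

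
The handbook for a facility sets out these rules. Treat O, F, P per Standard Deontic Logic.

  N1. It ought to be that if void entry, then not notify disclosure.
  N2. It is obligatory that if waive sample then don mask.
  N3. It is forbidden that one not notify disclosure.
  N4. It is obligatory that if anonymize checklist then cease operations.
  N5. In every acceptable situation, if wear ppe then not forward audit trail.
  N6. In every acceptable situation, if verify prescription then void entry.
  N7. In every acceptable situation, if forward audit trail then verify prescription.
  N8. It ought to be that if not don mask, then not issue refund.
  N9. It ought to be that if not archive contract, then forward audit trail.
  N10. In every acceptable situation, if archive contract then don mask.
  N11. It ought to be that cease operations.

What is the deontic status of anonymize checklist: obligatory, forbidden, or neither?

Premise 4 is O(anonymize_checklist → cease_operations); even if O(cease_operations) held, inferring O(anonymize_checklist) would be affirming the consequent — invalid.
No premise or chain of K-axiom applications forces O(anonymize_checklist), and none forces O(¬anonymize_checklist). So anonymize_checklist is neither obligatory nor forbidden under these norms.

Neither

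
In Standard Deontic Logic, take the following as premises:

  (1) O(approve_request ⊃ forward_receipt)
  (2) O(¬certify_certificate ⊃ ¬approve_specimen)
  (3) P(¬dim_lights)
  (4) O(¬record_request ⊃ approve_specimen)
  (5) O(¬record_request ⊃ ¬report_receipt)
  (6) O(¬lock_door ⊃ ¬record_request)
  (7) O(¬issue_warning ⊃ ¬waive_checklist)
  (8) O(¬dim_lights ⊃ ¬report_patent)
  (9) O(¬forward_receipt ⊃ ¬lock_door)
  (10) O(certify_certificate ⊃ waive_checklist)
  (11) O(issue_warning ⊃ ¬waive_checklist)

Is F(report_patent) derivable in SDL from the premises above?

Premise 8 is O(¬dim_lights ⊃ ¬report_patent), but O(¬dim_lights) is not derivable from the premises (the permission P(¬dim_lights) asserts only ¬O(dim_lights), not O(¬dim_lights)), so it does not yield O(¬report_patent).
No other premise forces O(¬report_patent). An ideal world satisfying every premise can still have report_patent true, so F(report_patent) is not derivable.

No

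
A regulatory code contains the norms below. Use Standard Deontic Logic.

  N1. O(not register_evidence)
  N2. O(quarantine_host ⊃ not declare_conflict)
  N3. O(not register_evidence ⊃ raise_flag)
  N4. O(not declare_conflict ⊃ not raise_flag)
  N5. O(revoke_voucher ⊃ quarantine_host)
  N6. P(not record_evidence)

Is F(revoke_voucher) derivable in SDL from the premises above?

Premise 1 gives O(not register_evidence).
Applying K to premise 3 (O(not register_evidence ⊃ raise_flag)) and O(not register_evidence) yields O(raise_flag).
Premise 4 is O(not declare_conflict ⊃ not raise_flag); contrapositively O(raise_flag ⊃ declare_conflict). Since O(raise_flag) holds, K gives O(declare_conflict).
The contrapositive of premise 2 (O(quarantine_host ⊃ not declare_conflict)) is O(declare_conflict ⊃ not quarantine_host), and O(declare_conflict) is already established, so O(not quarantine_host).
The contrapositive of premise 5 (O(revoke_voucher ⊃ quarantine_host)) is O(not quarantine_host ⊃ not revoke_voucher), and O(not quarantine_host) is already established, so O(not revoke_voucher).
Premise 6 does not contribute to this derivation.
So O(not revoke_voucher) holds, i.e. F(revoke_voucher). The claim follows.

Yes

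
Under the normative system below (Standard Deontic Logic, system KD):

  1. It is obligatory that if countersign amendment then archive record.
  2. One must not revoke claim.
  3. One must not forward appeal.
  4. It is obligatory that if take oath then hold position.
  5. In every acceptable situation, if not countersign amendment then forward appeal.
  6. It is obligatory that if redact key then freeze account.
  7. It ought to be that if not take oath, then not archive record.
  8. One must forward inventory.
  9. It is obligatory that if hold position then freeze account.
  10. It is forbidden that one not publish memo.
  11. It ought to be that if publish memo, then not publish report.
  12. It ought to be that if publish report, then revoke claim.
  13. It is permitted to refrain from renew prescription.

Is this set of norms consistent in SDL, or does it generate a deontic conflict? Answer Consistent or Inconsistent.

Consistent

Premise 12 is O(publish_report → revoke_claim), but O(publish_report) is not derivable from the premises, so it does not yield O(revoke_claim).
So O(revoke_claim) is not derivable, and the apparent clash with O(¬revoke_claim) does not arise.
A world satisfying every obligation exists (e.g. archive_record=true, countersign_amendment=true, forward_appeal=false, forward_inventory=true, freeze_account=true, hold_position=true, publish_memo=true, publish_report=false, redact_key=false, renew_prescription=false, revoke_claim=false, take_oath=true); no atom is both obligatory and forbidden, so the set is consistent.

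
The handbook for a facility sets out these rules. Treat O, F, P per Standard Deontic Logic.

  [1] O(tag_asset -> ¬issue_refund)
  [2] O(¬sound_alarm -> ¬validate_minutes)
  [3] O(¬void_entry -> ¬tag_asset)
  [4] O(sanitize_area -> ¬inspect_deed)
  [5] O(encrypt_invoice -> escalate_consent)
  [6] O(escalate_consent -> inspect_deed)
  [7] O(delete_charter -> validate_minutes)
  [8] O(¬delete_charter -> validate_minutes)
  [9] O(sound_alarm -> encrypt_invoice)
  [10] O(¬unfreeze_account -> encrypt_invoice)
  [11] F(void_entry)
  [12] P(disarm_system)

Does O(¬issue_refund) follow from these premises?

Premise 1 is O(tag_asset -> ¬issue_refund), but O(tag_asset) is not derivable from the premises, so it does not yield O(¬issue_refund).
No other premise forces O(¬issue_refund). An ideal world satisfying every premise can still have ¬issue_refund false, so O(¬issue_refund) is not derivable.

No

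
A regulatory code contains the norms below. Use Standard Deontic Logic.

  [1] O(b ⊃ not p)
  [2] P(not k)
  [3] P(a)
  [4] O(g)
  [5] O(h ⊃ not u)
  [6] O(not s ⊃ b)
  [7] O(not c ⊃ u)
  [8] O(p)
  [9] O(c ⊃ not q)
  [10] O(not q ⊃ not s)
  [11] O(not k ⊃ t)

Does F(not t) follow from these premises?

Premise 11 is O(not k ⊃ t), but O(not k) is not derivable from the premises (the permission P(not k) asserts only not O(k), not O(not k)), so it does not yield O(t).
No other premise forces O(t). An ideal world satisfying every premise can still have not t true, so F(not t) is not derivable.

No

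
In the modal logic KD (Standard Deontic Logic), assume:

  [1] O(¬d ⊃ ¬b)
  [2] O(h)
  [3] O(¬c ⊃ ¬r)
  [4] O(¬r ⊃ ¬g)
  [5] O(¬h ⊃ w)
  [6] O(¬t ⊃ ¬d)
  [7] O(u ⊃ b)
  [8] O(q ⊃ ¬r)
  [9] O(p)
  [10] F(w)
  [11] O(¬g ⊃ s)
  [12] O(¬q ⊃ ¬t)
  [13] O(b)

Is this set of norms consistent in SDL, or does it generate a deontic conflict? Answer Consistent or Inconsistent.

Premise 5 is O(¬h ⊃ w), but O(¬h) is not derivable from the premises, so it does not yield O(w).
So O(w) is not derivable, and the apparent clash with O(¬w) does not arise.
A world satisfying every obligation exists (e.g. b=true, c=false, d=true, g=false, h=true, p=true, q=true, r=false, s=true, t=true, u=false, w=false); no atom is both obligatory and forbidden, so the set is consistent.

Consistent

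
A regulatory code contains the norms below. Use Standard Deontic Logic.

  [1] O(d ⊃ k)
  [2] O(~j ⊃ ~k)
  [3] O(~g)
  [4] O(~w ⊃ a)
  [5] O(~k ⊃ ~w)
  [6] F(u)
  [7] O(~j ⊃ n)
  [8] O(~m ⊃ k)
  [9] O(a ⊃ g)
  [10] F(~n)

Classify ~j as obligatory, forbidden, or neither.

Forbidden

Premise 3 states O(~g) outright.
Premise 9, O(a ⊃ g), contraposes to O(~g ⊃ ~a); with O(~g) we get O(~a).
The contrapositive of premise 4 (O(~w ⊃ a)) is O(~a ⊃ w), and O(~a) is already established, so O(w).
Premise 5, O(~k ⊃ ~w), contraposes to O(w ⊃ k); with O(w) we get O(k).
Premise 2, O(~j ⊃ ~k), contraposes to O(k ⊃ j); with O(k) we get O(j).
Premises 1, 6, 7, 8, 10 do not contribute to this derivation.
Thus O(j), which is F(~j): ~j is forbidden.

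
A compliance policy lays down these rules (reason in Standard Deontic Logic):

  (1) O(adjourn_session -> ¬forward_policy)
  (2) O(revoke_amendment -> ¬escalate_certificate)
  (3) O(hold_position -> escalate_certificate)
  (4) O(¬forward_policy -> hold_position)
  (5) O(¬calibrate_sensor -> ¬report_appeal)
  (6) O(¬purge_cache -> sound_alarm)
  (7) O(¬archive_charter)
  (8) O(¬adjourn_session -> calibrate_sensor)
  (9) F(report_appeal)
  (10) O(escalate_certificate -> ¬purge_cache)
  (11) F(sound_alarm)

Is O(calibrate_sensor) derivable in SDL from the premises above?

Yes

Premise 11 is F(sound_alarm), i.e. O(¬sound_alarm).
Premise 6 is O(¬purge_cache -> sound_alarm); contrapositively O(¬sound_alarm -> purge_cache). Since O(¬sound_alarm) holds, K gives O(purge_cache).
The contrapositive of premise 10 (O(escalate_certificate -> ¬purge_cache)) is O(purge_cache -> ¬escalate_certificate), and O(purge_cache) is already established, so O(¬escalate_certificate).
The contrapositive of premise 3 (O(hold_position -> escalate_certificate)) is O(¬escalate_certificate -> ¬hold_position), and O(¬escalate_certificate) is already established, so O(¬hold_position).
The contrapositive of premise 4 (O(¬forward_policy -> hold_position)) is O(¬hold_position -> forward_policy), and O(¬hold_position) is already established, so O(forward_policy).
Premise 1 is O(adjourn_session -> ¬forward_policy); contrapositively O(forward_policy -> ¬adjourn_session). Since O(forward_policy) holds, K gives O(¬adjourn_session).
Applying K to premise 8 (O(¬adjourn_session -> calibrate_sensor)) and O(¬adjourn_session) yields O(calibrate_sensor).
Premises 2, 5, 7, 9 do not contribute to this derivation.
So O(calibrate_sensor) follows.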